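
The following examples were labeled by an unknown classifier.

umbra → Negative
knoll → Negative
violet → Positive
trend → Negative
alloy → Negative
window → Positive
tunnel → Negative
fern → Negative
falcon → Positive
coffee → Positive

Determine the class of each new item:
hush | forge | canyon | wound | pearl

Negative, Negative, Positive, Negative, Negative

Rule: even length AND contains 'o'. This holds for each 'Positive' example and fails for each 'Negative' one.
hush: length 4, no 'o', fails this test → Negative.
forge: length 5, has 'o', fails this test → Negative.
canyon: length 6, has 'o', satisfies this → Positive.
wound: length 5, has 'o', fails this test → Negative.
pearl: length 5, no 'o', fails this test → Negative.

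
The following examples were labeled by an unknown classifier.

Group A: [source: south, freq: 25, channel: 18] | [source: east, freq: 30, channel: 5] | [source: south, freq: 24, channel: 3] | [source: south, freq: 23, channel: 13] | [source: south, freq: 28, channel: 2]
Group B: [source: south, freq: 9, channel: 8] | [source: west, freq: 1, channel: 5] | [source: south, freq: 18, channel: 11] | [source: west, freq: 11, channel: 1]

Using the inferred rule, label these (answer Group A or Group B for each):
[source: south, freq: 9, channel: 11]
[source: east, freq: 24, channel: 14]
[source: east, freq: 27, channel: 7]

Group B, Group A, Group A

The simplest hypothesis consistent with all the labels is: freq ≥ 23.
[source: south, freq: 9, channel: 11] → freq = 9 → Group B. [source: east, freq: 24, channel: 14] → freq = 24 → Group A. [source: east, freq: 27, channel: 7] → freq = 27 → Group A.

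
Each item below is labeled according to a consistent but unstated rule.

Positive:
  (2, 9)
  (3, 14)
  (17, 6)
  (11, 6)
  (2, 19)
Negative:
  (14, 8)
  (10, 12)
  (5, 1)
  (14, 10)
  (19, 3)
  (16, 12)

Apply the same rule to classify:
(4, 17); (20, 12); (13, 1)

'Positive' ⟺ sum is odd.
Positive: (4, 17), since 4+17 = 21. Negative: (20, 12), since 20+12 = 32. Negative: (13, 1), since 13+1 = 14.

Positive, Negative, Negative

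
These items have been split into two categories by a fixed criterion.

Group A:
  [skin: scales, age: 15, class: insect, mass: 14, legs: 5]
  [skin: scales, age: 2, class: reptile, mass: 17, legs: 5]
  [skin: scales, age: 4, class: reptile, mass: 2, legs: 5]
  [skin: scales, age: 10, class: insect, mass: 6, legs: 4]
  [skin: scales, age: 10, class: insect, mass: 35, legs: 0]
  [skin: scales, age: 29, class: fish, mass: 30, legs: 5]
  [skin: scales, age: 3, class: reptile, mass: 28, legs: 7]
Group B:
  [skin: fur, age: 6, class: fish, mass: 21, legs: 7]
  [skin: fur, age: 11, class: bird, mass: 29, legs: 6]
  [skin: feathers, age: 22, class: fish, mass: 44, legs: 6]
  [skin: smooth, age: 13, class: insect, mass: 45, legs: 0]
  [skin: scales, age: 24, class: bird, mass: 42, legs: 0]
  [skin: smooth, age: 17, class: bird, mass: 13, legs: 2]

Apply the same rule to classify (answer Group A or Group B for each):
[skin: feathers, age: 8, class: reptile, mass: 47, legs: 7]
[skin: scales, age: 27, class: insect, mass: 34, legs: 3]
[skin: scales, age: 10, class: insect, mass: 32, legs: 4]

A rule that fits every label: skin is scales AND mass ≤ 35 — true of each 'Group A' example, false of each 'Group B' one.
[skin: feathers, age: 8, class: reptile, mass: 47, legs: 7] → skin is feathers, mass = 47 → Group B. [skin: scales, age: 27, class: insect, mass: 34, legs: 3] → skin is scales, mass = 34 → Group A. [skin: scales, age: 10, class: insect, mass: 32, legs: 4] → skin is scales, mass = 32 → Group A.

Group B, Group A, Group A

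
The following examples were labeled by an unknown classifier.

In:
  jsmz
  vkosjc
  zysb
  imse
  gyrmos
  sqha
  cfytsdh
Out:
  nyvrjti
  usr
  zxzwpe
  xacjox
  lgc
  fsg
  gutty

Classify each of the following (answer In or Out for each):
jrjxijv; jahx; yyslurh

One predicate separates the groups cleanly: length ≥ 4 AND contains 's'.
jrjxijv: length 7, no 's' — does not satisfy this, so Out.
jahx: length 4, no 's' — does not satisfy this, so Out.
yyslurh: length 7, has 's' — satisfies this, so In.

Out, Out, In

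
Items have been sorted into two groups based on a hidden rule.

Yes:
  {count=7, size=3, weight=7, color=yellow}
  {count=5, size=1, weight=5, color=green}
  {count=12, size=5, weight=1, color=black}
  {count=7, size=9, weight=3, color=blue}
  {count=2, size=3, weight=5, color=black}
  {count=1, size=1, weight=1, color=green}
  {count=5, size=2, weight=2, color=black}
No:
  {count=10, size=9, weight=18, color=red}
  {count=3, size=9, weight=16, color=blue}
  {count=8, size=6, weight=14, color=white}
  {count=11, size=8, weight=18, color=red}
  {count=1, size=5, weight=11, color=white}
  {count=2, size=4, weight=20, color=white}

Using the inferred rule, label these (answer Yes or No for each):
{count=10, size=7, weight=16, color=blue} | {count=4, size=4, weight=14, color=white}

The distinguishing property — weight ≤ 7 — holds for all the 'Yes' cases and none of the 'No' cases.
No: {count=10, size=7, weight=16, color=blue}, since weight = 16. No: {count=4, size=4, weight=14, color=white}, since weight = 14.

No, No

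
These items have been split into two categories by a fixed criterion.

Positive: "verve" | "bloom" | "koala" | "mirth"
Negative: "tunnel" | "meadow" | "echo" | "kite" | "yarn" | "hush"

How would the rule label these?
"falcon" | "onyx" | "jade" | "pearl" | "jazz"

Negative, Negative, Negative, Positive, Negative

The pattern is that an item is 'Positive' exactly when: odd length.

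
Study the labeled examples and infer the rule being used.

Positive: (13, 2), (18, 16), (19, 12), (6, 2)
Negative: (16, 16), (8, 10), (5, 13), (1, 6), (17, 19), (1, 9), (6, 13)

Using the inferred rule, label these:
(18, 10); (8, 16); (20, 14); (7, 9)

Positive, Negative, Positive, Negative

Rule: first > second. This holds for each 'Positive' example and fails for each 'Negative' one.
(18, 10): Positive (18 > 10). (8, 16): Negative (8 < 16). (20, 14): Positive (20 > 14). (7, 9): Negative (7 < 9).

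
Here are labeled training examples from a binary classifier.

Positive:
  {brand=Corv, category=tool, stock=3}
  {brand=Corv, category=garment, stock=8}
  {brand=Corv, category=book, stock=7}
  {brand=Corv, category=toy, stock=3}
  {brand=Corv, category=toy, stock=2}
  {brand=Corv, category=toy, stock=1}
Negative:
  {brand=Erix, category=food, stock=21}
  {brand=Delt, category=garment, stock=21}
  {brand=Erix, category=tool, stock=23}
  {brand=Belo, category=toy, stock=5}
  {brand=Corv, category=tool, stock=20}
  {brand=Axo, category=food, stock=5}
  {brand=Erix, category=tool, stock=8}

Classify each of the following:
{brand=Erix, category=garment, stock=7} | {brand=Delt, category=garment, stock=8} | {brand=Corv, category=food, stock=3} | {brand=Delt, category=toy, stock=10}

The common property of the 'Positive' items is: brand is Corv AND stock ≤ 8. No 'Negative' item has it.
Negative: {brand=Erix, category=garment, stock=7}, since brand is Erix, stock = 7. Negative: {brand=Delt, category=garment, stock=8}, since brand is Delt, stock = 8. Positive: {brand=Corv, category=food, stock=3}, since brand is Corv, stock = 3. Negative: {brand=Delt, category=toy, stock=10}, since brand is Delt, stock = 10.

Negative, Negative, Positive, Negative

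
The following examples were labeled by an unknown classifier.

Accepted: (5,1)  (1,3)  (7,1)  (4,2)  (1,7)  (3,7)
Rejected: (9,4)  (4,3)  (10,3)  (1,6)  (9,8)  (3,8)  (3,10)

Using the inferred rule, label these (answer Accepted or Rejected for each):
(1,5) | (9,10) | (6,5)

The distinguishing property — sum is even — holds for all the 'Accepted' cases and none of the 'Rejected' cases.
(1,5) — 1+5 = 6, hence Accepted.
(9,10) — 9+10 = 19, hence Rejected.
(6,5) — 6+5 = 11, hence Rejected.

Accepted, Rejected, Rejected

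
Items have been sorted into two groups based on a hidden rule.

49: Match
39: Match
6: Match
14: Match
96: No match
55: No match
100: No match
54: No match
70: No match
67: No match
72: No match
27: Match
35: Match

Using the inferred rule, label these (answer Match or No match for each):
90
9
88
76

The classifier is using: at most 49.

No match, Match, No match, No match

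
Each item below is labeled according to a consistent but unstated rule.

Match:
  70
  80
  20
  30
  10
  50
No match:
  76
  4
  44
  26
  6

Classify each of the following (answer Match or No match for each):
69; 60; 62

No match, Match, No match

'Match' ⟺ multiple of 5.
69 → 69 = 5·13 + 4 → No match.
60 → 60 = 5·12 → Match.
62 → 62 = 5·12 + 2 → No match.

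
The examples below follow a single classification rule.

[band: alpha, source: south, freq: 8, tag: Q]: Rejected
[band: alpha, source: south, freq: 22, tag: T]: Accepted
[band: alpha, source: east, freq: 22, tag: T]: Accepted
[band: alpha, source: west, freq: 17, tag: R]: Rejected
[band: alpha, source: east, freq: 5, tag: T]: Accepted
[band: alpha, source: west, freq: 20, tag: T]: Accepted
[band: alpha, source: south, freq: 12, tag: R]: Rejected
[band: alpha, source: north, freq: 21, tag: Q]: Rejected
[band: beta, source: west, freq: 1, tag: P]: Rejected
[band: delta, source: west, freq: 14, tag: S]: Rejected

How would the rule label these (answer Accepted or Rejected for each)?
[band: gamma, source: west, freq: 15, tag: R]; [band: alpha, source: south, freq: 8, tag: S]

Comparing the two groups points to one rule — tag is T.

Rejected, Rejected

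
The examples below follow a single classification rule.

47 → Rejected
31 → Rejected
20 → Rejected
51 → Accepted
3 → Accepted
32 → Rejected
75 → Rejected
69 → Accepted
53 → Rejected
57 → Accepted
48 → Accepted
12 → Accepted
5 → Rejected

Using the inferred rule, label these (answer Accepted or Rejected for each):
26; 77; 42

Rejected, Rejected, Accepted

The classifier is using: multiple of 3 AND at most 69.
26: 26 = 3·8 + 2, 26 ≤ 69, fails the rule → Rejected. 77: 77 = 3·25 + 2, 77 > 69, fails the rule → Rejected. 42: 42 = 3·14, 42 ≤ 69, has this property → Accepted.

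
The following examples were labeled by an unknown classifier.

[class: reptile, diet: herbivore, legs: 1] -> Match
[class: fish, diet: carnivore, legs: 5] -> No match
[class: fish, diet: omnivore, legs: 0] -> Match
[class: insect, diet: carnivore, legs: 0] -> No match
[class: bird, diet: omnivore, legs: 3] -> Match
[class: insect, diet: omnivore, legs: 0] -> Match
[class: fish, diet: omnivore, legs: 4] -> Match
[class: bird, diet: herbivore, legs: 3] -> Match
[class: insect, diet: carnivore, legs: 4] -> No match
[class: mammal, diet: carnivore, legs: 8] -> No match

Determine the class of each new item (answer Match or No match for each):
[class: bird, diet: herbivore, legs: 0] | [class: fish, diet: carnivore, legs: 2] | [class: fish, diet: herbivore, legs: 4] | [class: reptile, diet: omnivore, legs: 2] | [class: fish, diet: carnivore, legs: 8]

The rule appears to be: diet is not carnivore.

Match, No match, Match, Match, No match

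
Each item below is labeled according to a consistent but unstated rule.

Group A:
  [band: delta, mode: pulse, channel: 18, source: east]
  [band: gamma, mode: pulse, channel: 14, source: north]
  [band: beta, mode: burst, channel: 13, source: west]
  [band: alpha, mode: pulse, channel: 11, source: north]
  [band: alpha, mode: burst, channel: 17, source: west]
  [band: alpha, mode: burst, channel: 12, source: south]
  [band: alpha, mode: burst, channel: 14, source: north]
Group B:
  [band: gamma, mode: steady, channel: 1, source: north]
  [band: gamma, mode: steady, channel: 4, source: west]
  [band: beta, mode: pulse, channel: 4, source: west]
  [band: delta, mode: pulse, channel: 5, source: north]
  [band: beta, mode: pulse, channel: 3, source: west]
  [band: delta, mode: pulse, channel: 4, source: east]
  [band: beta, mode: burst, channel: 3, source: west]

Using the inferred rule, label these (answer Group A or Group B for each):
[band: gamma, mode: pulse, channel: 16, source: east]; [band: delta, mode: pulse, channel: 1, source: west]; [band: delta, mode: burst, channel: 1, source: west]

Group A, Group B, Group B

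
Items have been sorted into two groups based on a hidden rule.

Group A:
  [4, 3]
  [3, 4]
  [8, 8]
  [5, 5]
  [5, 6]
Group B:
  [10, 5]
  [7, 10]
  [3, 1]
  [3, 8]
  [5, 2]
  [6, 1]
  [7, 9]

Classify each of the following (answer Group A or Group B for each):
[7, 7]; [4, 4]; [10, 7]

A rule that fits every label: |first − second| ≤ 1 — true of each 'Group A' example, false of each 'Group B' one.
[7, 7]: Group A (|7−7| = 0). [4, 4]: Group A (|4−4| = 0). [10, 7]: Group B (|10−7| = 3).

Group A, Group A, Group B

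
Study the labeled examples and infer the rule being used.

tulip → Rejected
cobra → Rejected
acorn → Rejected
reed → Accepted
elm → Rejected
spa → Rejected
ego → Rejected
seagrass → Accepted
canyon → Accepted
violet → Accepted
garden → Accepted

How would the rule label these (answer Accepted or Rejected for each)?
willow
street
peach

Accepted, Accepted, Rejected

A rule that fits every label: even length — true of each 'Accepted' example, false of each 'Rejected' one.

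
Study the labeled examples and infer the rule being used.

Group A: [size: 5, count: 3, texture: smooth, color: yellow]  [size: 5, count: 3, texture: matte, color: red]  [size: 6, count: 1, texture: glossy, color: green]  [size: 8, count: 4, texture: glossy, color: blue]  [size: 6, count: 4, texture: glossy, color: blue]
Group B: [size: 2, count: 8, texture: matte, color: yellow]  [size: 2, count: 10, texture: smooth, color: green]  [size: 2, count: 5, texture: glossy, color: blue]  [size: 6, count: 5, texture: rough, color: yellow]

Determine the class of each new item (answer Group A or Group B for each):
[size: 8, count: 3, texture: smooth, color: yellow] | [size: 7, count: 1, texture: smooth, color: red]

The rule appears to be: count ≤ 4.
[size: 8, count: 3, texture: smooth, color: yellow]: count = 3 — checks out, so Group A. [size: 7, count: 1, texture: smooth, color: red]: count = 1 — checks out, so Group A.

Group A, Group A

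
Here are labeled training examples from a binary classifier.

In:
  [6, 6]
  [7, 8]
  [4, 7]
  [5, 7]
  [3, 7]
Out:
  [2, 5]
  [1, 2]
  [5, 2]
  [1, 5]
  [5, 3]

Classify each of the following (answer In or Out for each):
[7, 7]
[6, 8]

One predicate separates the groups cleanly: sum ≥ 10.

In, In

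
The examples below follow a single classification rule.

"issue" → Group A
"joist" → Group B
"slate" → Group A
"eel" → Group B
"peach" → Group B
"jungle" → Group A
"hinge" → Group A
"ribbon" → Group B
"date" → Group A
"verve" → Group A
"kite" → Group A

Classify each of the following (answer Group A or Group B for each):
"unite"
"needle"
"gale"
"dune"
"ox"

The classifier is using: ends with 'e'.
"unite": ends with 'e' — fits, so Group A.
"needle": ends with 'e' — fits, so Group A.
"gale": ends with 'e' — fits, so Group A.
"dune": ends with 'e' — fits, so Group A.
"ox": ends with 'x' — fails this test, so Group B.

Group A, Group A, Group A, Group A, Group B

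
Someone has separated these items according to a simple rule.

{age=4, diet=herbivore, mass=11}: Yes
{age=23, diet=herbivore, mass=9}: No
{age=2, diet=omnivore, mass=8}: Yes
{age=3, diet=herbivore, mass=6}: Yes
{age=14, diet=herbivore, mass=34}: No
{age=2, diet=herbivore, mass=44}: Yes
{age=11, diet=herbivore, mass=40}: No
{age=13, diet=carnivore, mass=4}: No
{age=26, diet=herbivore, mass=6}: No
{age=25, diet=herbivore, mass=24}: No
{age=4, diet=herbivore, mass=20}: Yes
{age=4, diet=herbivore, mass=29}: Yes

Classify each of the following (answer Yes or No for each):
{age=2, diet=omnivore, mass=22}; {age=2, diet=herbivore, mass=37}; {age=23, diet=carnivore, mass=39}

Yes, Yes, No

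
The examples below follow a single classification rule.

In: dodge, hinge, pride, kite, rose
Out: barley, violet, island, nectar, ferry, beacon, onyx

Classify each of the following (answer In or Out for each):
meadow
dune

Rule: ends with 'e'. This holds for each 'In' example and fails for each 'Out' one.
meadow: ends with 'w' — fails the rule, so Out.
dune: ends with 'e' — satisfies this, so In.

Out, In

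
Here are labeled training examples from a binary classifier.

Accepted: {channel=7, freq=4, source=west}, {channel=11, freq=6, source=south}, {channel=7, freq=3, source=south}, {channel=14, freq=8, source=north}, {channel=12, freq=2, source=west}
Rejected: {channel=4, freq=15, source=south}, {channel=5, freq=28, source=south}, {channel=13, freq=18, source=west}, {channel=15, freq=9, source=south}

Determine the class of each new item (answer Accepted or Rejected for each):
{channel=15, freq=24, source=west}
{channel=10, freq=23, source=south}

Rejected, Rejected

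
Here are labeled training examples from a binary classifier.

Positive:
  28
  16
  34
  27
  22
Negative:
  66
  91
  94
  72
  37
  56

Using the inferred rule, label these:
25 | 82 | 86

Positive, Negative, Negative

The classifier is using: at most 34.
25: 25 ≤ 34 — has this property, so Positive.
82: 82 > 34 — lacks this property, so Negative.
86: 86 > 34 — lacks this property, so Negative.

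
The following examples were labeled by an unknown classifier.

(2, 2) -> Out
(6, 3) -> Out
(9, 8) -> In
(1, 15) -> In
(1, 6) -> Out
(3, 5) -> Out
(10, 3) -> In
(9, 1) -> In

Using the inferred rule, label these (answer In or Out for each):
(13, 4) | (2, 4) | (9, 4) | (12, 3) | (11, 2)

The common property of the 'In' items is: sum ≥ 10. No 'Out' item has it.

In, Out, In, In, In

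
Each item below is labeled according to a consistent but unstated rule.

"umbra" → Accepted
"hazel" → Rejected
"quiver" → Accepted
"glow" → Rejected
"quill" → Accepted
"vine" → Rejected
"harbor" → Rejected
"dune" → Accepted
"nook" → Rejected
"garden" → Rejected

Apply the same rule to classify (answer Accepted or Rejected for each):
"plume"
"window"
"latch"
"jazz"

Accepted, Rejected, Rejected, Rejected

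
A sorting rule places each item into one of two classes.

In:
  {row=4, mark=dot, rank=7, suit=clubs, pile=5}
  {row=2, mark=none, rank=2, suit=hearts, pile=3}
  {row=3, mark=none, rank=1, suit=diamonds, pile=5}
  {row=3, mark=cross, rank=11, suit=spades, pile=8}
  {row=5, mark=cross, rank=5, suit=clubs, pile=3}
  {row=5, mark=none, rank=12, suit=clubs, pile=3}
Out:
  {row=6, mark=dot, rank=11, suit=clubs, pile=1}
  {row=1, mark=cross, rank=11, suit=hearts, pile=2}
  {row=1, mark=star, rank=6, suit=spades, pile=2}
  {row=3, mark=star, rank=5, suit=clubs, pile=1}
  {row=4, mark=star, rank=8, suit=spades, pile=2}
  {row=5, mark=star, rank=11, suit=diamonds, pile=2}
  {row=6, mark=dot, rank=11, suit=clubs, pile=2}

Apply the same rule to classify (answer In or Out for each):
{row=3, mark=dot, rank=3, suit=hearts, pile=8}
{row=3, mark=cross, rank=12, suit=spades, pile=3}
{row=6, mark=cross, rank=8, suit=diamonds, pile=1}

A rule that fits every label: pile ≥ 3 — true of each 'In' example, false of each 'Out' one.
{row=3, mark=dot, rank=3, suit=hearts, pile=8}: pile = 8, fits → In. {row=3, mark=cross, rank=12, suit=spades, pile=3}: pile = 3, fits → In. {row=6, mark=cross, rank=8, suit=diamonds, pile=1}: pile = 1, doesn't match → Out.

In, In, Out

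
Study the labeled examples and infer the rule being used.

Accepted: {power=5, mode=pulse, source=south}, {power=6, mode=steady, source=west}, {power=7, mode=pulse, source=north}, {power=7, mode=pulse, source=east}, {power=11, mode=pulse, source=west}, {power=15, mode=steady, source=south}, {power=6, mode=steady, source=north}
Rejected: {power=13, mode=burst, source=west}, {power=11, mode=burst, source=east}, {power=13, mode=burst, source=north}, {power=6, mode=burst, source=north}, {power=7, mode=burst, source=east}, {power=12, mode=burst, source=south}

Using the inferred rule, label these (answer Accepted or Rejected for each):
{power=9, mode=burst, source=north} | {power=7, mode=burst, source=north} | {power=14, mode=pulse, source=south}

Rejected, Rejected, Accepted

Every 'Accepted' example satisfies: mode is not burst. None of the 'Rejected' examples do.
{power=9, mode=burst, source=north}: mode is burst, does not pass → Rejected.
{power=7, mode=burst, source=north}: mode is burst, does not pass → Rejected.
{power=14, mode=pulse, source=south}: mode is pulse, has this property → Accepted.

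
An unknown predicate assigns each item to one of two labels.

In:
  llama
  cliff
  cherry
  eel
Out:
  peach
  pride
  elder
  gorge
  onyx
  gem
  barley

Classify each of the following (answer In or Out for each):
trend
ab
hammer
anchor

One predicate separates the groups cleanly: has a double letter.

Out, Out, In, Out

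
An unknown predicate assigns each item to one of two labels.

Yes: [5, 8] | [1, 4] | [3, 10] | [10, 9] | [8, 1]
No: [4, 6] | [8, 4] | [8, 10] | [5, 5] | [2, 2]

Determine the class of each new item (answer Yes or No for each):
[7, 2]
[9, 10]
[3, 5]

The common property of the 'Yes' items is: sum is odd. No 'No' item has it.

Yes, Yes, No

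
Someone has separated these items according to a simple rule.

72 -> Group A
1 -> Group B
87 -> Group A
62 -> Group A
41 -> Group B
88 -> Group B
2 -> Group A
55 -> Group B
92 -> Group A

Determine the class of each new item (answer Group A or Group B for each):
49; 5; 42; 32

Group B, Group B, Group A, Group A

The common property of the 'Group A' items is: ≡ 2 (mod 5). No 'Group B' item has it.
49 → 49 mod 5 = 4 → Group B. 5 → 5 mod 5 = 0 → Group B. 42 → 42 mod 5 = 2 → Group A. 32 → 32 mod 5 = 2 → Group A.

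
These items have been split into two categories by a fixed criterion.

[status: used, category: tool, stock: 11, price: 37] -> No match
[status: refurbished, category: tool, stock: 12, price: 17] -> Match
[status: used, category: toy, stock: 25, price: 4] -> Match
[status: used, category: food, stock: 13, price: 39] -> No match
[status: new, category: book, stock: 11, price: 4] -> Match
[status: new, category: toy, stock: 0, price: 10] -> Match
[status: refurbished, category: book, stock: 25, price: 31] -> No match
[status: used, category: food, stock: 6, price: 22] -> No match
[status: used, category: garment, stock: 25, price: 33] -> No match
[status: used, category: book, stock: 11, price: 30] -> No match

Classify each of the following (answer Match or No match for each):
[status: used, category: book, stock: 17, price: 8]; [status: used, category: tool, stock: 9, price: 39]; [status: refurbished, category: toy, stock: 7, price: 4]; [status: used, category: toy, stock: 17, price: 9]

The rule appears to be: price ≤ 17.

Match, No match, Match, Match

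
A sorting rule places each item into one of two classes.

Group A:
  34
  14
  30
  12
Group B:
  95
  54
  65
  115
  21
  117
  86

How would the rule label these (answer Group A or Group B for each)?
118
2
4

Group B, Group A, Group A

The distinguishing property — even AND at most 34 — holds for all the 'Group A' cases and none of the 'Group B' cases.
118: Group B (118 is even, 118 > 34).
2: Group A (2 is even, 2 ≤ 34).
4: Group A (4 is even, 4 ≤ 34).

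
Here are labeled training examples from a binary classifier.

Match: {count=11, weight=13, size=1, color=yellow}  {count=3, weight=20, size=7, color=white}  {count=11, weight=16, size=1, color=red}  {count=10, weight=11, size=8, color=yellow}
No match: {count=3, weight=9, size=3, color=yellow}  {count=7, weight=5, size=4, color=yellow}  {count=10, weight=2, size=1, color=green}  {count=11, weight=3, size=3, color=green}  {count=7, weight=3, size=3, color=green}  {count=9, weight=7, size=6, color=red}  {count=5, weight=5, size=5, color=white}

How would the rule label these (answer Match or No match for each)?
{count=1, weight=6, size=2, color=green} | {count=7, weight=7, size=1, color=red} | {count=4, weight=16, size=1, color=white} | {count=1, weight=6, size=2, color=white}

No match, No match, Match, No match

The classifier is using: weight ≥ 11.
{count=1, weight=6, size=2, color=green} → weight = 6 → No match. {count=7, weight=7, size=1, color=red} → weight = 7 → No match. {count=4, weight=16, size=1, color=white} → weight = 16 → Match. {count=1, weight=6, size=2, color=white} → weight = 6 → No match.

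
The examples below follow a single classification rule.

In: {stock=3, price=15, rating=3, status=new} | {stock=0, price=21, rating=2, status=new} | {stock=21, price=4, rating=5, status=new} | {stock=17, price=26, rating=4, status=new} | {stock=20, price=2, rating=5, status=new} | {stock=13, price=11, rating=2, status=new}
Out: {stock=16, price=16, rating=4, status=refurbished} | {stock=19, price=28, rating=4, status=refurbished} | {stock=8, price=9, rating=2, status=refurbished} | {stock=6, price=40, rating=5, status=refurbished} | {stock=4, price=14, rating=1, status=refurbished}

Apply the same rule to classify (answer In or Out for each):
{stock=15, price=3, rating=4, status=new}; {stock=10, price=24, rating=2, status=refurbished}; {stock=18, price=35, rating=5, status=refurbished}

In, Out, Out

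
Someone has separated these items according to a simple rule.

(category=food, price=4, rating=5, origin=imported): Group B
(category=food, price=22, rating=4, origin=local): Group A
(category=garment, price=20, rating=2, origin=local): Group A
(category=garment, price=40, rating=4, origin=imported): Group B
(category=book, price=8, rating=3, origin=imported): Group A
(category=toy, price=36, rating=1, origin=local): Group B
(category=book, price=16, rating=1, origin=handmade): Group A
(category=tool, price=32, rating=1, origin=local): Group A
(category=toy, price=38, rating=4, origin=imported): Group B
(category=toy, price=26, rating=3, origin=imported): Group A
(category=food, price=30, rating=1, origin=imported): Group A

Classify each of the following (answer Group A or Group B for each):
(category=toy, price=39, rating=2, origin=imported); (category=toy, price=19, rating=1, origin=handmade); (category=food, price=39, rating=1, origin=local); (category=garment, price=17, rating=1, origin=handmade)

The simplest hypothesis consistent with all the labels is: price ≥ 8 AND price ≤ 32.
Group B: (category=toy, price=39, rating=2, origin=imported), since price = 39. Group A: (category=toy, price=19, rating=1, origin=handmade), since price = 19. Group B: (category=food, price=39, rating=1, origin=local), since price = 39. Group A: (category=garment, price=17, rating=1, origin=handmade), since price = 17.

Group B, Group A, Group B, Group A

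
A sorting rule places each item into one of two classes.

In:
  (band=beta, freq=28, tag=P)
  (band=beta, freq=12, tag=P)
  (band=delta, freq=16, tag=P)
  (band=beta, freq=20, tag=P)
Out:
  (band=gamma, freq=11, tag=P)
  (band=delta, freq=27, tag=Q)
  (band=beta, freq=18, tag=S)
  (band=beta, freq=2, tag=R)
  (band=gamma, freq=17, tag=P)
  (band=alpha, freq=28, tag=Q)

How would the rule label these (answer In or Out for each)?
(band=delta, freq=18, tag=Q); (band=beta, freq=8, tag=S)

The common property of the 'In' items is: tag is P AND freq is even. No 'Out' item has it.
(band=delta, freq=18, tag=Q): Out (tag is Q, freq = 18). (band=beta, freq=8, tag=S): Out (tag is S, freq = 8).

Out, Out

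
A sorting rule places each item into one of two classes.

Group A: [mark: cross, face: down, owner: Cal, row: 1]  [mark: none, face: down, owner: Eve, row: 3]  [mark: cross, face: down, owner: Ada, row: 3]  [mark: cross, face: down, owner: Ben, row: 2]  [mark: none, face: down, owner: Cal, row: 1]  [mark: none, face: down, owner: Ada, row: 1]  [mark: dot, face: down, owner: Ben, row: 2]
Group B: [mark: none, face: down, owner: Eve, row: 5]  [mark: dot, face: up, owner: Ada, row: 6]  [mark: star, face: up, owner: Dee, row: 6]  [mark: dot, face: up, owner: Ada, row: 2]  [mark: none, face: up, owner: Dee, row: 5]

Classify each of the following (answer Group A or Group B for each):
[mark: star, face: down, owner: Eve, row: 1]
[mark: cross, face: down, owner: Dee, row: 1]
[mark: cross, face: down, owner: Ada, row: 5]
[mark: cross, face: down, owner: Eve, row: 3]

A rule that fits every label: face is down AND row ≤ 3 — true of each 'Group A' example, false of each 'Group B' one.
[mark: star, face: down, owner: Eve, row: 1] → face is down, row = 1 → Group A.
[mark: cross, face: down, owner: Dee, row: 1] → face is down, row = 1 → Group A.
[mark: cross, face: down, owner: Ada, row: 5] → face is down, row = 5 → Group B.
[mark: cross, face: down, owner: Eve, row: 3] → face is down, row = 3 → Group A.

Group A, Group A, Group B, Group A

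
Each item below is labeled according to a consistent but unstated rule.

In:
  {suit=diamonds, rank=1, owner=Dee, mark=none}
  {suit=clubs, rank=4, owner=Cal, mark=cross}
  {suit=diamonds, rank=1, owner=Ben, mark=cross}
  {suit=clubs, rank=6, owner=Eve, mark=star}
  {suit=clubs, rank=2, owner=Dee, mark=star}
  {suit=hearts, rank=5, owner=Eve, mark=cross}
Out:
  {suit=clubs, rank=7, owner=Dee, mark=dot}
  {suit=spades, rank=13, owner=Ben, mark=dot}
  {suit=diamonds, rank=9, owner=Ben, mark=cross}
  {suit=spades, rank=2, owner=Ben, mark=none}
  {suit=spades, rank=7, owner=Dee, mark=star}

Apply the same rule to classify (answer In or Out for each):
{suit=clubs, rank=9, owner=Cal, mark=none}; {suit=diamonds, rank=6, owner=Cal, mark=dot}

The pattern is that an item is 'In' exactly when: suit is not spades AND rank ≤ 6.
{suit=clubs, rank=9, owner=Cal, mark=none}: Out (suit is clubs, rank = 9).
{suit=diamonds, rank=6, owner=Cal, mark=dot}: In (suit is diamonds, rank = 6).

Out, In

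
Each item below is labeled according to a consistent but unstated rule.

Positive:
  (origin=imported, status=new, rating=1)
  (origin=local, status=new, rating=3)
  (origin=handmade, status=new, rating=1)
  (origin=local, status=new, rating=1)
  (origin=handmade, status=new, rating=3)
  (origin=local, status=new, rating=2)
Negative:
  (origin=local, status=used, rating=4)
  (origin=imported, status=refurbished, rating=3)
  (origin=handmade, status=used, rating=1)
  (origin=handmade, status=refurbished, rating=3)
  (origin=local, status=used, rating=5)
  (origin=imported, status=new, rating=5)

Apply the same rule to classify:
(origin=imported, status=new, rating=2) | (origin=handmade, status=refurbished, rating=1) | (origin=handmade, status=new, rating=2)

Positive, Negative, Positive

One predicate separates the groups cleanly: status is new AND rating ≤ 3.
(origin=imported, status=new, rating=2): Positive (status is new, rating = 2).
(origin=handmade, status=refurbished, rating=1): Negative (status is refurbished, rating = 1).
(origin=handmade, status=new, rating=2): Positive (status is new, rating = 2).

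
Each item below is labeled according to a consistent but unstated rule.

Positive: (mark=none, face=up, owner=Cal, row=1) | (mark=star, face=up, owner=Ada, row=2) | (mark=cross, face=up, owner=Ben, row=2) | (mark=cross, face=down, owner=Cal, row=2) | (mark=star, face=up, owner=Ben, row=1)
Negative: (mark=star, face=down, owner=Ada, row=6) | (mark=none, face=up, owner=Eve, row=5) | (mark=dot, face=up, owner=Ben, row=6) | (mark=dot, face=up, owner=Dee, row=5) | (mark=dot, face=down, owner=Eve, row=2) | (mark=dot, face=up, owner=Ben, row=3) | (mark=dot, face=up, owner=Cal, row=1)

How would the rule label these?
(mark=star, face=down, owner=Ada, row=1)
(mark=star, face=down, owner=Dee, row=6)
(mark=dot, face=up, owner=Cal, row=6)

Positive, Negative, Negative

Every 'Positive' example satisfies: mark is not dot AND row ≤ 2. None of the 'Negative' examples do.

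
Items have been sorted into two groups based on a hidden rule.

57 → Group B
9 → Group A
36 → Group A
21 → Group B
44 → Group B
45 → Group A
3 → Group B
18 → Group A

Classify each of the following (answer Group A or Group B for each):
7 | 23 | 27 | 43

'Group A' ⟺ multiple of 9.
Group B: 7, since 7 = 9·0 + 7. Group B: 23, since 23 = 9·2 + 5. Group A: 27, since 27 = 9·3. Group B: 43, since 43 = 9·4 + 7.

Group B, Group B, Group A, Group B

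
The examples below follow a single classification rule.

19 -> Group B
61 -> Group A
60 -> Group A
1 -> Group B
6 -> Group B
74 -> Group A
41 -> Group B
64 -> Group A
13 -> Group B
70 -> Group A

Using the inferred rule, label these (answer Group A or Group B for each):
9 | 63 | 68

Group B, Group A, Group A

Rule: at least 60. This holds for each 'Group A' example and fails for each 'Group B' one.
9 → 9 < 60 → Group B.
63 → 63 ≥ 60 → Group A.
68 → 68 ≥ 60 → Group A.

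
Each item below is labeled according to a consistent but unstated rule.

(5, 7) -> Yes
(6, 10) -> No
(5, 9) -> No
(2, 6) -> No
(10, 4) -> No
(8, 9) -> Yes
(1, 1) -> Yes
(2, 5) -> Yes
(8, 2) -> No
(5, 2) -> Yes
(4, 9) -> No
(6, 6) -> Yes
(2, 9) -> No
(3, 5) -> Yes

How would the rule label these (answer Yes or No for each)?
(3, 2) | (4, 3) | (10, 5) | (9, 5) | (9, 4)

Yes, Yes, No, No, No

All 'Yes' examples share one property — |first − second| ≤ 3 — and every 'No' example lacks it.
Yes: (3, 2), since |3−2| = 1. Yes: (4, 3), since |4−3| = 1. No: (10, 5), since |10−5| = 5. No: (9, 5), since |9−5| = 4. No: (9, 4), since |9−4| = 5.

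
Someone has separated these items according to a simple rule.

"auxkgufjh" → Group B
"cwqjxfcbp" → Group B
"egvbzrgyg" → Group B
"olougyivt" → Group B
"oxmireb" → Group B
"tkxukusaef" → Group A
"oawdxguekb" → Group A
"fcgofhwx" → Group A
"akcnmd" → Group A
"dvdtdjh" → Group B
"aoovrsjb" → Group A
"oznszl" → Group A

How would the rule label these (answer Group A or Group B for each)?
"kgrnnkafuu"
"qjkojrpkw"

Group A, Group B

A rule that fits every label: even length — true of each 'Group A' example, false of each 'Group B' one.
"kgrnnkafuu": Group A (length 10).
"qjkojrpkw": Group B (length 9).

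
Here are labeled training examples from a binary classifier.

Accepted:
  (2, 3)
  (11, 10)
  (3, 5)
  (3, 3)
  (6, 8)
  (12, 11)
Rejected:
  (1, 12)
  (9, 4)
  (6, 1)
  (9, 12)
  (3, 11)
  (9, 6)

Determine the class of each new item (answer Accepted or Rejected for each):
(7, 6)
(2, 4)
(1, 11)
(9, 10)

Accepted, Accepted, Rejected, Accepted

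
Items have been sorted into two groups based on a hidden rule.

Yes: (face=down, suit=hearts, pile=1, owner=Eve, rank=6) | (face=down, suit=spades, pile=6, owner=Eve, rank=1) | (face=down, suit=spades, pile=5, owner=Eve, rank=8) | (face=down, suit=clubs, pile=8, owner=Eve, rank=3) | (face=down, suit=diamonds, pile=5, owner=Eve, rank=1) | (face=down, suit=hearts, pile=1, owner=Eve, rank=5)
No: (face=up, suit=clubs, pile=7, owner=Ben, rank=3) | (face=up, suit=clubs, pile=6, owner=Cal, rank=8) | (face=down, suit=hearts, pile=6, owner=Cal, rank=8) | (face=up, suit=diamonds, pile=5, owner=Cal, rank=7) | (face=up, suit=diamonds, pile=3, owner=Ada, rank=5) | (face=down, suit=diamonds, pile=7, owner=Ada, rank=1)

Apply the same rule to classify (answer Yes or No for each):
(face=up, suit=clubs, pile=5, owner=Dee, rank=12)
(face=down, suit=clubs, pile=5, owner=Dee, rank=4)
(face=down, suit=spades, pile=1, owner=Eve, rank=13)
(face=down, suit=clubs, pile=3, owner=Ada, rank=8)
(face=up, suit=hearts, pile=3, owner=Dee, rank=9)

The distinguishing property — owner is Eve — holds for all the 'Yes' cases and none of the 'No' cases.
(face=up, suit=clubs, pile=5, owner=Dee, rank=12): owner is Dee, does not fit → No. (face=down, suit=clubs, pile=5, owner=Dee, rank=4): owner is Dee, does not fit → No. (face=down, suit=spades, pile=1, owner=Eve, rank=13): owner is Eve, satisfies this → Yes. (face=down, suit=clubs, pile=3, owner=Ada, rank=8): owner is Ada, does not fit → No. (face=up, suit=hearts, pile=3, owner=Dee, rank=9): owner is Dee, does not fit → No.

No, No, Yes, No, No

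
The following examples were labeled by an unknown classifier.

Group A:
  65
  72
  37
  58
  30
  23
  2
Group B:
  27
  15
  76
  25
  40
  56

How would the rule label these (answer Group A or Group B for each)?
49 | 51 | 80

Group B, Group A, Group B

The distinguishing property — ≡ 2 (mod 7) — holds for all the 'Group A' cases and none of the 'Group B' cases.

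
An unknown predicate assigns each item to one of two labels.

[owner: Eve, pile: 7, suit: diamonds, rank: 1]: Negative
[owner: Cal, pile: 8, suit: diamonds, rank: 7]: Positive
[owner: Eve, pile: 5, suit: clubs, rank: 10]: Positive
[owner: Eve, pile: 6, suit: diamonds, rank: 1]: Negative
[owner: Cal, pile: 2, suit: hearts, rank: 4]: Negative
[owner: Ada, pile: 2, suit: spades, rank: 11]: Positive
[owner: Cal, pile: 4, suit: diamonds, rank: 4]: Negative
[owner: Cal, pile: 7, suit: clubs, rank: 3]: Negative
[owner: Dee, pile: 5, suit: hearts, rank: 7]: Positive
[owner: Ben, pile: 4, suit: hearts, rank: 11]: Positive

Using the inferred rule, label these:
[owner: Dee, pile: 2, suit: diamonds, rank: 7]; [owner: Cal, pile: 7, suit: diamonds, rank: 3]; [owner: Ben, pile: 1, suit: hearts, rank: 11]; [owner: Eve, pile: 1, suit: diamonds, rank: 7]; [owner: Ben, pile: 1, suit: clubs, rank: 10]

Positive, Negative, Positive, Positive, Positive

The distinguishing property — rank ≥ 7 — holds for all the 'Positive' cases and none of the 'Negative' cases.
[owner: Dee, pile: 2, suit: diamonds, rank: 7] — rank = 7, hence Positive.
[owner: Cal, pile: 7, suit: diamonds, rank: 3] — rank = 3, hence Negative.
[owner: Ben, pile: 1, suit: hearts, rank: 11] — rank = 11, hence Positive.
[owner: Eve, pile: 1, suit: diamonds, rank: 7] — rank = 7, hence Positive.
[owner: Ben, pile: 1, suit: clubs, rank: 10] — rank = 10, hence Positive.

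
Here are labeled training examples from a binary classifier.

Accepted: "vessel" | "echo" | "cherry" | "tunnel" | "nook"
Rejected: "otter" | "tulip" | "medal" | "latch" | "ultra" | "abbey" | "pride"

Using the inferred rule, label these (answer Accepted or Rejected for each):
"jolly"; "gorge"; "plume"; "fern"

Looking at the examples, the only property every 'Accepted' case has and every 'Rejected' case lacks is: even length.
"jolly" → length 5 → Rejected.
"gorge" → length 5 → Rejected.
"plume" → length 5 → Rejected.
"fern" → length 4 → Accepted.

Rejected, Rejected, Rejected, Accepted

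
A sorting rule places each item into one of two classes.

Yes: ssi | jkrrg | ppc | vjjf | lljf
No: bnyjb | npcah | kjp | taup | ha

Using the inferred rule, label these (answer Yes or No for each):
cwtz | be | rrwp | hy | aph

No, No, Yes, No, No

Checking candidate rules against both groups, what survives is: has a double letter.
cwtz: No (no doubled letter).
be: No (no doubled letter).
rrwp: Yes ('rr' doubled).
hy: No (no doubled letter).
aph: No (no doubled letter).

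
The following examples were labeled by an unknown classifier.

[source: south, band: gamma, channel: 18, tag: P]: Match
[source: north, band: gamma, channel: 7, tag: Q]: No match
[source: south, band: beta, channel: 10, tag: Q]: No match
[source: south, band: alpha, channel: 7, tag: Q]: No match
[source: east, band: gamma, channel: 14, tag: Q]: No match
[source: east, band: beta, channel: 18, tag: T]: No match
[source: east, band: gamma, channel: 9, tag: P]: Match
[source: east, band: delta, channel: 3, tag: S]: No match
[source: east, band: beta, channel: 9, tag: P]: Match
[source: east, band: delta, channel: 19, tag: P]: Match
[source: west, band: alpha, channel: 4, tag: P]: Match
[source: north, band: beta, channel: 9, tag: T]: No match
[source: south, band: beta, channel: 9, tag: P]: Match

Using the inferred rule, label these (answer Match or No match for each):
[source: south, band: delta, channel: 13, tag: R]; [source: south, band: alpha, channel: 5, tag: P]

The common property of the 'Match' items is: tag is P. No 'No match' item has it.
[source: south, band: delta, channel: 13, tag: R] — tag is R, hence No match. [source: south, band: alpha, channel: 5, tag: P] — tag is P, hence Match.

No match, Match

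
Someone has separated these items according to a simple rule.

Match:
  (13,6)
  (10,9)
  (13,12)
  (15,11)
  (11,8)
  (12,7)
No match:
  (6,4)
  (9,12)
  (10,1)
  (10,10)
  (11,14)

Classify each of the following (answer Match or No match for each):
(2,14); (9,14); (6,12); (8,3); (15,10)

No match, No match, No match, No match, Match

Every 'Match' example satisfies: first > second AND sum ≥ 19. None of the 'No match' examples do.
(2,14): 2 < 14, 2+14 = 16, fails this test → No match. (9,14): 9 < 14, 9+14 = 23, fails this test → No match. (6,12): 6 < 12, 6+12 = 18, fails this test → No match. (8,3): 8 > 3, 8+3 = 11, fails this test → No match. (15,10): 15 > 10, 15+10 = 25, qualifies → Match.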